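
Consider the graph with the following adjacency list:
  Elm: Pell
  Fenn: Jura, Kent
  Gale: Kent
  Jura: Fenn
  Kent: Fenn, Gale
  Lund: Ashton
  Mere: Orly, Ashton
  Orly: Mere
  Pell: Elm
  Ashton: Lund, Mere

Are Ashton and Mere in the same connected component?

Yes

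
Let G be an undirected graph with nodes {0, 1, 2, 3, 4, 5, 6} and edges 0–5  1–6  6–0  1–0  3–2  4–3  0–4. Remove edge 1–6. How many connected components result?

1

1 and 6 are still connected via 1-0-6, so the component count stays at 1.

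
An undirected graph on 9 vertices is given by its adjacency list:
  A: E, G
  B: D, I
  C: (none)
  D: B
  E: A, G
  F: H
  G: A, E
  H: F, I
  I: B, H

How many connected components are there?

3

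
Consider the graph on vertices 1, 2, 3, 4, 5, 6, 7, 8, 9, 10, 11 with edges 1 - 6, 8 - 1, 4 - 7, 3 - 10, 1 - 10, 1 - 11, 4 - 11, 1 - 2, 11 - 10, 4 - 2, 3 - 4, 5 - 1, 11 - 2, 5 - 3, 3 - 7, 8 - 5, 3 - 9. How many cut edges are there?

2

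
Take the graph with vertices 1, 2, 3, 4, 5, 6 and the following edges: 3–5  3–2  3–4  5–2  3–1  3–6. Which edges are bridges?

The edges on the cycle 3-5-2-3 are not bridges since each lies on that cycle.
But removing 4–3 disconnects 4 from 3; removing 1–3 disconnects 1 from 3; removing 6–3 disconnects 6 from 3 — these are bridges.

1-3, 3-4, 3-6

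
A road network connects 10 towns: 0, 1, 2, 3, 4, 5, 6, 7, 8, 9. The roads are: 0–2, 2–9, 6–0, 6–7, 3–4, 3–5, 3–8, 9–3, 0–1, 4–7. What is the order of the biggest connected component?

10

Starting from 0 we can reach 0, 1, 2, 3, 4, 5, 6, 7, 8, 9. That is one component of size 10.
The largest has 10 vertices.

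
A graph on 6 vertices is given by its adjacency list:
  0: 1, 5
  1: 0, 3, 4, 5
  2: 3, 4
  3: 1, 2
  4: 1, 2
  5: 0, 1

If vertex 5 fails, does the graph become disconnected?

No

Deleting 5 leaves 1 component (was 1) (its neighbors 0, 1 remain connected to each other), so 5 is not a cut vertex.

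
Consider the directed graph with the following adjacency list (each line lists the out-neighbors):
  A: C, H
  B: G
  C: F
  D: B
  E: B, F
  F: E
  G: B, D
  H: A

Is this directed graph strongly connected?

There is no directed path from C to A, so the graph is not strongly connected.

No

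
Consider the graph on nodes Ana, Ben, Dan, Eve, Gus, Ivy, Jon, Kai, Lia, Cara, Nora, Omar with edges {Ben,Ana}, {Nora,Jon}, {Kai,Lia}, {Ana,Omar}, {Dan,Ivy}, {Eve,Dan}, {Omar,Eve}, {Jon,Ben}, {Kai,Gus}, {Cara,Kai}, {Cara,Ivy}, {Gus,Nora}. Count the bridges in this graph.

1

The edges on the cycle Cara-Kai-Gus-Nora-Jon-Ben-Ana-Omar-Eve-Dan-Ivy-Cara are not bridges since each lies on that cycle.
But removing Kai—Lia disconnects Kai from Lia — this is a bridge.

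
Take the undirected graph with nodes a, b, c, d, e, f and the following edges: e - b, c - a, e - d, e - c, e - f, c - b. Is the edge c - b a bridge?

No

After removing c - b, the path c-e-b still connects them, so the edge is not a bridge.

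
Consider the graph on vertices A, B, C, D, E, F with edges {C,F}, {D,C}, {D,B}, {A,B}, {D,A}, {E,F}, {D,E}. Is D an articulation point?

Yes

Deleting D raises the number of components from 1 to 2, so D is a cut vertex.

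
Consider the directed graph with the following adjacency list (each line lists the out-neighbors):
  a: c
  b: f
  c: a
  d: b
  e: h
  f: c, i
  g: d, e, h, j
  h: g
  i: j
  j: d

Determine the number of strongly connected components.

3

{b, d, f, i, j} are all mutually reachable — one SCC of size 5.
{e, g, h} are all mutually reachable — one SCC of size 3.
{a, c} are all mutually reachable — one SCC of size 2.
That gives 3 strongly connected components.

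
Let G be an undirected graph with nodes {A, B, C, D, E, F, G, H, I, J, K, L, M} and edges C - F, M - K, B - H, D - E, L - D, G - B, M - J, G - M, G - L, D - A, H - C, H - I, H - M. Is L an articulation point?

Yes

Deleting L raises the number of components from 1 to 2, so L is a cut vertex.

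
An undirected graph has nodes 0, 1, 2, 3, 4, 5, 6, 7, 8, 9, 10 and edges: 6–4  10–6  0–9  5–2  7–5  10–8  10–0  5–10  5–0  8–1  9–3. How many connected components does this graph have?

Starting from 0 we can reach 0, 1, 2, 3, 4, 5, 6, 7, 8, 9, 10. That is one component of size 11.
Total: 1 component.

1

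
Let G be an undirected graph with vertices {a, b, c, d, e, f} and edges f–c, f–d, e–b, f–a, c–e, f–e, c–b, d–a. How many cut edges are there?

The edges on the cycle f-d-a-f are not bridges since each lies on that cycle.
Every edge lies on some cycle, so there are no bridges.

0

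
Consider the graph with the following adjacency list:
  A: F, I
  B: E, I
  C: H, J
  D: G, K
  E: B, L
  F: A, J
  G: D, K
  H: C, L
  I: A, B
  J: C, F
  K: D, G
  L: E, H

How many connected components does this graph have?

Starting from D we can reach D, G, K. That is one component of size 3.
Starting from A we can reach A, B, C, E, F, H, I, J, L. That is one component of size 9.
Total: 2 components.

2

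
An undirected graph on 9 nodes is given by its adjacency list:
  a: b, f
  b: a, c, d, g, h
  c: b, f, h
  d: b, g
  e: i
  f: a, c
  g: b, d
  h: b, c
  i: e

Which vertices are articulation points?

b

Removing b increases the component count from 2 to 3, so b is a cut vertex.
By contrast removing c leaves 2 components; it is not a cut vertex. No other vertex is a cut vertex either.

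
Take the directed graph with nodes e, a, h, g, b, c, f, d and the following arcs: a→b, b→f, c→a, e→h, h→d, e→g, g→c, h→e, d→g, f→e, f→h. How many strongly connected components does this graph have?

1

{a, b, c, d, e, f, g, h} are all mutually reachable — one SCC of size 8.
That gives 1 strongly connected component.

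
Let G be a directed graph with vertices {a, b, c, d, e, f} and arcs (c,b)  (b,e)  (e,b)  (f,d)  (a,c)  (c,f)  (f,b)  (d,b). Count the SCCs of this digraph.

{b, e} are all mutually reachable — one SCC of size 2.
{d} is an SCC by itself.
{f} is an SCC by itself.
{c} is an SCC by itself.
{a} is an SCC by itself.
That gives 5 strongly connected components.

5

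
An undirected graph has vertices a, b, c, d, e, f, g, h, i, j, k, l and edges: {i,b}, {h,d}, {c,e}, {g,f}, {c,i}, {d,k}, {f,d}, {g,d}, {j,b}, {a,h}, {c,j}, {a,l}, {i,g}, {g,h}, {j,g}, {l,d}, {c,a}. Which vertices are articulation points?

Removing c increases the component count from 1 to 2, so c is a cut vertex.
Removing d increases the component count from 1 to 2, so d is a cut vertex.
By contrast removing k leaves 1 component; it is not a cut vertex. No other vertex is a cut vertex either.

c, d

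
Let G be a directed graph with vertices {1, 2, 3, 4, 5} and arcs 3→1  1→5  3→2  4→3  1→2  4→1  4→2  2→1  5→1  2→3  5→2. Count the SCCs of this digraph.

2

{1, 2, 3, 5} are all mutually reachable — one SCC of size 4.
{4} is an SCC by itself.
That gives 2 strongly connected components.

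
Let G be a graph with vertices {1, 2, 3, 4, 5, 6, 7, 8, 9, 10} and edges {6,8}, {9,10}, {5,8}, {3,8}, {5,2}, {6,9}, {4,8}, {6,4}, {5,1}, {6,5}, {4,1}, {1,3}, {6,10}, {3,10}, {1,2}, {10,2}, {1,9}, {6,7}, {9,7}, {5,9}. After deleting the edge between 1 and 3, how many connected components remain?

1 and 3 are still connected via 1-9-10-3, so the component count stays at 1.

1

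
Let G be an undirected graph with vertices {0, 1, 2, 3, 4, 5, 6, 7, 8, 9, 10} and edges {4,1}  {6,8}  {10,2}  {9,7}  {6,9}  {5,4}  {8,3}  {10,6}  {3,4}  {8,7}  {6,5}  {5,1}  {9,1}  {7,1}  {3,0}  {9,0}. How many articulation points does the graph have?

2

Removing 6 increases the component count from 1 to 2, so 6 is a cut vertex.
Removing 10 increases the component count from 1 to 2, so 10 is a cut vertex.
By contrast removing 2 leaves 1 component; it is not a cut vertex. No other vertex is a cut vertex either.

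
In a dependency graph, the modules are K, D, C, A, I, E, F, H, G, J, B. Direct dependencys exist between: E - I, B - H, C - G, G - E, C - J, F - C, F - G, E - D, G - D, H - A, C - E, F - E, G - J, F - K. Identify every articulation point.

E, F, H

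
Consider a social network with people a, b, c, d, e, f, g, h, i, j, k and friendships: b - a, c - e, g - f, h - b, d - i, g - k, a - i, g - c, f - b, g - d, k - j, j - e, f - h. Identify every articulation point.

g

Removing g increases the component count from 1 to 2, so g is a cut vertex.
By contrast removing j leaves 1 component; it is not a cut vertex. No other vertex is a cut vertex either.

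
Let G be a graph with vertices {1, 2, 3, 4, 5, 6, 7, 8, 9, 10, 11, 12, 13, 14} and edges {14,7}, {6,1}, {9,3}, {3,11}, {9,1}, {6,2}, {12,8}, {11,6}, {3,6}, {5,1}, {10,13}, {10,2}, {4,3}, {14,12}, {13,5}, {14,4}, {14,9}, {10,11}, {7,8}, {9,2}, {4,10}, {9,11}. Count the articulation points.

1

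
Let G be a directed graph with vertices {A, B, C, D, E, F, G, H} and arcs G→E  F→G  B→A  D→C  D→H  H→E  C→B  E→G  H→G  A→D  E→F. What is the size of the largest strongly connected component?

4

{A, B, C, D} are all mutually reachable — one SCC of size 4.
{E, F, G} are all mutually reachable — one SCC of size 3.
{H} is an SCC by itself.
The largest has 4 vertices.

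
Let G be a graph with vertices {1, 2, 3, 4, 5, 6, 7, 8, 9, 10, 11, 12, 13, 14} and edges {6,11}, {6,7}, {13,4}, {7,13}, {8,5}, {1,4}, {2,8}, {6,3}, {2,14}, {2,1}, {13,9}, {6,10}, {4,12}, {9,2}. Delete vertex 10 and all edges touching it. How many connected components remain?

With 10 gone, the remaining components are: {1, 2, 3, 4, 5, 6, 7, 8, 9, 11, 12, 13, 14}.
That is 1 component.

1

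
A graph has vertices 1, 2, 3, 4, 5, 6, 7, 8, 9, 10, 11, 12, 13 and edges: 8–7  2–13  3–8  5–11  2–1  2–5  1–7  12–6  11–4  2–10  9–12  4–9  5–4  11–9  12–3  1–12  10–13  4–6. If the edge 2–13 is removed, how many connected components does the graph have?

1

2 and 13 are still connected via 2-10-13, so the component count stays at 1.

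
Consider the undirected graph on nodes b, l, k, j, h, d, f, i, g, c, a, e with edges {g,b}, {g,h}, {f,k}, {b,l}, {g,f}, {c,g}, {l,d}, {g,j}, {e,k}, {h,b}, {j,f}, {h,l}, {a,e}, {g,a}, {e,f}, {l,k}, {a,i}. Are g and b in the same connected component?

From g we can reach a, b, c, d, e, f, g, h, i, j, k, l, which includes b.

Yes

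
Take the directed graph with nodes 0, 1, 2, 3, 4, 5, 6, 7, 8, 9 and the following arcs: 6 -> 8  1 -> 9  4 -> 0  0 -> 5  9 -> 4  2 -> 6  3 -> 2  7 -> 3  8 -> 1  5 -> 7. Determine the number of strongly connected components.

1

{0, 1, 2, 3, 4, 5, 6, 7, 8, 9} are all mutually reachable — one SCC of size 10.
That gives 1 strongly connected component.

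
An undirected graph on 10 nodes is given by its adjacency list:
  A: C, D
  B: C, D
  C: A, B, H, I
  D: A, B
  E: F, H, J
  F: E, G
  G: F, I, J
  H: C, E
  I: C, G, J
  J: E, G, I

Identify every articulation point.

C

Removing C increases the component count from 1 to 2, so C is a cut vertex.
By contrast removing A leaves 1 component; it is not a cut vertex. No other vertex is a cut vertex either.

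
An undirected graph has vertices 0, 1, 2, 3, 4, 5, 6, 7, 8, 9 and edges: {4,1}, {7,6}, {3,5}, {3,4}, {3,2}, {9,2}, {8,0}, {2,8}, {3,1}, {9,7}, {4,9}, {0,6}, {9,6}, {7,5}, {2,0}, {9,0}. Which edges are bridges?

The edges on the cycle 2-8-0-2 are not bridges since each lies on that cycle.
Every edge lies on some cycle, so there are no bridges.

none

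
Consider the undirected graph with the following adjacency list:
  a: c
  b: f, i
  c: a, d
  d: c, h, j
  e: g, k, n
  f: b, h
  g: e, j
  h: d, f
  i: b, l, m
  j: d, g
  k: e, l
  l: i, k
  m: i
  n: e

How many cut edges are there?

4

The edges on the cycle d-j-g-e-k-l-i-b-f-h-d are not bridges since each lies on that cycle.
But removing n-e disconnects n from e; removing m-i disconnects m from i; removing c-a disconnects c from a; removing d-c disconnects d from c — these are bridges.
That makes 4 bridges.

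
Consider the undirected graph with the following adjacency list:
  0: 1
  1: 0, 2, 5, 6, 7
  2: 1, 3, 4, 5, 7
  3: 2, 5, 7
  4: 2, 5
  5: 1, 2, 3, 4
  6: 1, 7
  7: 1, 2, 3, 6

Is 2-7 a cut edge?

No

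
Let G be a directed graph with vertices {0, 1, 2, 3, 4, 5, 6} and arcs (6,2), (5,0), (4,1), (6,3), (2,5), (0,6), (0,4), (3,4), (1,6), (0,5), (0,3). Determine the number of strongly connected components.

{0, 1, 2, 3, 4, 5, 6} are all mutually reachable — one SCC of size 7.
That gives 1 strongly connected component.

1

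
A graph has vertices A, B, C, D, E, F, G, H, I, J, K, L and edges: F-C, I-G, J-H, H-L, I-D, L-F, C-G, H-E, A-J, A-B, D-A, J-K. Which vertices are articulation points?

A, H, J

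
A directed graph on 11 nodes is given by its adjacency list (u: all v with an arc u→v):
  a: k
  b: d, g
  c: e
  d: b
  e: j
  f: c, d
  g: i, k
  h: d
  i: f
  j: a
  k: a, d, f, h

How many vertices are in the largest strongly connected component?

11

{a, b, c, d, e, f, g, h, i, j, k} are all mutually reachable — one SCC of size 11.
The largest has 11 vertices.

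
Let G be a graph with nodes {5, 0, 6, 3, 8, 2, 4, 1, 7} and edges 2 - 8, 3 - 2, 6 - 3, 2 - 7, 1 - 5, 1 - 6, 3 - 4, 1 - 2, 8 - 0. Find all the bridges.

0-8, 1-5, 2-7, 2-8, 3-4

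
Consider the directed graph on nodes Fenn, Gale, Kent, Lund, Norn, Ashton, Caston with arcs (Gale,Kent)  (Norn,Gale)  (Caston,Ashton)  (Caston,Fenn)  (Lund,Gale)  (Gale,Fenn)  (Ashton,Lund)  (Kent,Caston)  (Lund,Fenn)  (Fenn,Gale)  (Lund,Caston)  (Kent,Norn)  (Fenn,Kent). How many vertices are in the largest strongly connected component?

7

{Fenn, Gale, Kent, Lund, Norn, Ashton, Caston} are all mutually reachable — one SCC of size 7.
The largest has 7 vertices.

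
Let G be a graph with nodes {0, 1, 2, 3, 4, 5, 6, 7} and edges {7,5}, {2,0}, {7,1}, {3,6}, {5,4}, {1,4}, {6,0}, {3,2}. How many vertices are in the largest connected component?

Starting from 0 we can reach 0, 2, 3, 6. That is one component of size 4.
Starting from 1 we can reach 1, 4, 5, 7. That is one component of size 4.
The largest has 4 vertices.

4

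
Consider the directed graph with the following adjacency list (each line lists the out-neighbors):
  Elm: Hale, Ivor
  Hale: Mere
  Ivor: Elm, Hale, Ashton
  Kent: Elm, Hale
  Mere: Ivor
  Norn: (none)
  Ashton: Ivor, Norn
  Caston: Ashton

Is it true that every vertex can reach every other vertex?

No

There is no directed path from Hale to Caston, so the graph is not strongly connected.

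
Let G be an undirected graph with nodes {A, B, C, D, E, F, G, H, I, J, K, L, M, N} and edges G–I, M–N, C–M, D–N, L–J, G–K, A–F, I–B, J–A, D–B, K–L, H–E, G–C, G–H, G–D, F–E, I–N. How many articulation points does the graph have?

Removing G increases the component count from 1 to 2, so G is a cut vertex.
By contrast removing D leaves 1 component; it is not a cut vertex. No other vertex is a cut vertex either.

1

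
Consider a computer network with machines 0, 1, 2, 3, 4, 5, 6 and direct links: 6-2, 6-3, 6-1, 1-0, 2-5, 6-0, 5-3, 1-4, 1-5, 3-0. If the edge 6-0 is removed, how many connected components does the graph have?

1

6 and 0 are still connected via 6-1-0, so the component count stays at 1.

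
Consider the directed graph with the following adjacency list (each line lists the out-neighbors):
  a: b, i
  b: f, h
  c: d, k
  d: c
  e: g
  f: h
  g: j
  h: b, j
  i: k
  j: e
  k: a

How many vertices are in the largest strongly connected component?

3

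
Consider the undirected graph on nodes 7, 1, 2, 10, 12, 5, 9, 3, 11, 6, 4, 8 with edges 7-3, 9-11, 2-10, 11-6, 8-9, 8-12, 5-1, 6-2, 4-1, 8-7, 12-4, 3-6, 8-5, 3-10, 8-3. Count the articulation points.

1

Removing 8 increases the component count from 1 to 2, so 8 is a cut vertex.
By contrast removing 6 leaves 1 component; it is not a cut vertex. No other vertex is a cut vertex either.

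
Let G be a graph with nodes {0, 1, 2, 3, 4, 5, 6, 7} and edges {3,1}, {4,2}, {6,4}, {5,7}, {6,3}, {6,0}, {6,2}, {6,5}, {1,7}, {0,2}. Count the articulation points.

Removing 6 increases the component count from 1 to 2, so 6 is a cut vertex.
By contrast removing 1 leaves 1 component; it is not a cut vertex. No other vertex is a cut vertex either.

1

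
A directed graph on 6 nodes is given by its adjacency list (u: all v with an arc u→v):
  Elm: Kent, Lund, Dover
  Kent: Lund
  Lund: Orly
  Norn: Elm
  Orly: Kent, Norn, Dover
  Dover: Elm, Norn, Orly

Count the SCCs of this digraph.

1

{Elm, Kent, Lund, Norn, Orly, Dover} are all mutually reachable — one SCC of size 6.
That gives 1 strongly connected component.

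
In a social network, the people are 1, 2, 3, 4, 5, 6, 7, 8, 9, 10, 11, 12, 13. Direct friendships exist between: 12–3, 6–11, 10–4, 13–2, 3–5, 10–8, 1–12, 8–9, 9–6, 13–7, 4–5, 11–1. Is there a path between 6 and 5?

Yes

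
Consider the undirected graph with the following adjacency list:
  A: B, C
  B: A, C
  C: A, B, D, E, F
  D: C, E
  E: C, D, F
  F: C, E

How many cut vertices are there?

1

Removing C increases the component count from 1 to 2, so C is a cut vertex.
By contrast removing B leaves 1 component; it is not a cut vertex. No other vertex is a cut vertex either.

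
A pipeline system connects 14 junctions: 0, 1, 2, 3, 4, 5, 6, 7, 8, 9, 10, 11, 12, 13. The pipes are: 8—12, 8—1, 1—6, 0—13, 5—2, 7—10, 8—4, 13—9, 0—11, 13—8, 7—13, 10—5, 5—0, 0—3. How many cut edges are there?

9

The edges on the cycle 7-10-5-0-13-7 are not bridges since each lies on that cycle.
But removing 0—3 disconnects 0 from 3; removing 13—8 disconnects 13 from 8; removing 0—11 disconnects 0 from 11; removing 12—8 disconnects 12 from 8 — these are bridges.
In total 9 edges are bridges.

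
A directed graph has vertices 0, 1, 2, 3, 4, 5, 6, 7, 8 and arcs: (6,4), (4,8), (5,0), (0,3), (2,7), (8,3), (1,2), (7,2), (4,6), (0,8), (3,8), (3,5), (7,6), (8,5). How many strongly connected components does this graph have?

4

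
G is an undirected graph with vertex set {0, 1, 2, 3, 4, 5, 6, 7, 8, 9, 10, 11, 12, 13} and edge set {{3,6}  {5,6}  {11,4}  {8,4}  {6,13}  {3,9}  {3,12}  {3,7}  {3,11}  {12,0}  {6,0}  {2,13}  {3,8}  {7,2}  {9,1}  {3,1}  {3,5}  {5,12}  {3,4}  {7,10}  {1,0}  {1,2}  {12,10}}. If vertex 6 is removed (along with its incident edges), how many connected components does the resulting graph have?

With 6 gone, the remaining components are: {0, 1, 2, 3, 4, 5, 7, 8, 9, 10, 11, 12, 13}.
That is 1 component.

1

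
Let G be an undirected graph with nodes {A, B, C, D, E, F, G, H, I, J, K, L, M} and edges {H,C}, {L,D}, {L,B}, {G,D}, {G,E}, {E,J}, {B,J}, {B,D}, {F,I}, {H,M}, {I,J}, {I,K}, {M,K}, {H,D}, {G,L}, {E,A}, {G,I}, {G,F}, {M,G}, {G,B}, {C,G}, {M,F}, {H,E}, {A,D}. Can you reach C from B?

From B we can reach A, B, C, D, E, F, G, H, I, J, K, L, M, which includes C.

Yes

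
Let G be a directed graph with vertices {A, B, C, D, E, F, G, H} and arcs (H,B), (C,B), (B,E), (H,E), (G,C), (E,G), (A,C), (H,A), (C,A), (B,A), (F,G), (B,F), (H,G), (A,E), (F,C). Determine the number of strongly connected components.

{A, B, C, E, F, G} are all mutually reachable — one SCC of size 6.
{H} is an SCC by itself.
{D} is an SCC by itself.
That gives 3 strongly connected components.

3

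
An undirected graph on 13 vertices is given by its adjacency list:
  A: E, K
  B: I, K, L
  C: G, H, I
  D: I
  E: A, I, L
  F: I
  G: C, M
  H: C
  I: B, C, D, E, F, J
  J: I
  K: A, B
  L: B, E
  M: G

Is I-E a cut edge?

No

After removing I-E, the path I-B-L-E still connects them, so the edge is not a bridge.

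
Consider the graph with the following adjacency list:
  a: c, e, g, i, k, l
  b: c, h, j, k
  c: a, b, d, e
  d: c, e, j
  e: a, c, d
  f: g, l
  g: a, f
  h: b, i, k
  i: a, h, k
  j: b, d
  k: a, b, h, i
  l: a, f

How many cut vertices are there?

1

Removing a increases the component count from 1 to 2, so a is a cut vertex.
By contrast removing i leaves 1 component; it is not a cut vertex. No other vertex is a cut vertex either.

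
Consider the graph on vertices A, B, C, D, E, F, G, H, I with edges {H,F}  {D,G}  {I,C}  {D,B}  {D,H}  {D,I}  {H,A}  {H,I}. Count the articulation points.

3

Removing D increases the component count from 2 to 4, so D is a cut vertex.
Removing H increases the component count from 2 to 4, so H is a cut vertex.
Removing I increases the component count from 2 to 3, so I is a cut vertex.
By contrast removing G leaves 2 components; it is not a cut vertex. No other vertex is a cut vertex either.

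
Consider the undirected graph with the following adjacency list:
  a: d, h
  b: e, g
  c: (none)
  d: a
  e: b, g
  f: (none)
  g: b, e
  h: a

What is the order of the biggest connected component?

f is isolated — a component by itself.
c is isolated — a component by itself.
Starting from b we can reach b, e, g. That is one component of size 3.
Starting from a we can reach a, d, h. That is one component of size 3.
The largest has 3 vertices.

3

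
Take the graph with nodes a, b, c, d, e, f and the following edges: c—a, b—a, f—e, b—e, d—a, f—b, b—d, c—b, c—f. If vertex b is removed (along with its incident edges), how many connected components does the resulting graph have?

1

With b gone, the remaining components are: {a, c, d, e, f}.
That is 1 component.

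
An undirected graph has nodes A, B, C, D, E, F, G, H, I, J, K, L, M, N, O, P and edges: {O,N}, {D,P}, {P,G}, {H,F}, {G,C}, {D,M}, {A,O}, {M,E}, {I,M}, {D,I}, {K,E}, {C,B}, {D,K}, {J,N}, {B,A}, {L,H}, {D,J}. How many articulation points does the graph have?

Removing D increases the component count from 2 to 3, so D is a cut vertex.
Removing H increases the component count from 2 to 3, so H is a cut vertex.
By contrast removing C leaves 2 components; it is not a cut vertex. No other vertex is a cut vertex either.

2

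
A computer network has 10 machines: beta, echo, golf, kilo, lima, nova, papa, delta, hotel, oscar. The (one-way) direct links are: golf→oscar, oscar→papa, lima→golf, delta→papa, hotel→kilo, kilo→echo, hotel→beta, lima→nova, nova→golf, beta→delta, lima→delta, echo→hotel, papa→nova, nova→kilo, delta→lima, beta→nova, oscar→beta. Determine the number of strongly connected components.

{beta, echo, golf, kilo, lima, nova, papa, delta, hotel, oscar} are all mutually reachable — one SCC of size 10.
That gives 1 strongly connected component.

1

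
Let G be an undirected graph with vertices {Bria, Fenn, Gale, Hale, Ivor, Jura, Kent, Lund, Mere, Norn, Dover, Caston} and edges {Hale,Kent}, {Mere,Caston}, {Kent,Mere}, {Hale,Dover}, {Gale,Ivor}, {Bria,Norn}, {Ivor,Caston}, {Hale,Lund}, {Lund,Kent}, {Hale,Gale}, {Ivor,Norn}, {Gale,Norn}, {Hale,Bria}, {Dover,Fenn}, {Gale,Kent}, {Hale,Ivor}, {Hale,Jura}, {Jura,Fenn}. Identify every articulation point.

Hale

Removing Hale increases the component count from 1 to 2, so Hale is a cut vertex.
By contrast removing Bria leaves 1 component; it is not a cut vertex. No other vertex is a cut vertex either.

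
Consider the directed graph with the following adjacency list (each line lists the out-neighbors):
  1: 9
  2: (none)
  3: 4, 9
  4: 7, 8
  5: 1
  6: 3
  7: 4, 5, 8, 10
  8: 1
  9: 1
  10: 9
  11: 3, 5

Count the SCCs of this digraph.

9

{1, 9} are all mutually reachable — one SCC of size 2.
{4, 7} are all mutually reachable — one SCC of size 2.
{6} is an SCC by itself.
{10} is an SCC by itself.
{2} is an SCC by itself.
(and 4 more singleton SCCs)
That gives 9 strongly connected components.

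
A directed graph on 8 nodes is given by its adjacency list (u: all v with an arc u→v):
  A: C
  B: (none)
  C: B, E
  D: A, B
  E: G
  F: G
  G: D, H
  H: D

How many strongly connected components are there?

3

{A, C, D, E, G, H} are all mutually reachable — one SCC of size 6.
{B} is an SCC by itself.
{F} is an SCC by itself.
That gives 3 strongly connected components.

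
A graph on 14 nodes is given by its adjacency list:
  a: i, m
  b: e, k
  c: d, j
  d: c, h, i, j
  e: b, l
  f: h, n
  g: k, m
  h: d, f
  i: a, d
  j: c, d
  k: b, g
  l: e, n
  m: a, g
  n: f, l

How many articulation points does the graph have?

1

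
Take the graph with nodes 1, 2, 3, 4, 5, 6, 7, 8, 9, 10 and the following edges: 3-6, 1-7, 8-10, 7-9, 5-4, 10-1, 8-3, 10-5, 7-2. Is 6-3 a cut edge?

Removing 6-3 leaves no path between 6 and 3: the component count goes from 1 to 2. So it is a bridge.

Yes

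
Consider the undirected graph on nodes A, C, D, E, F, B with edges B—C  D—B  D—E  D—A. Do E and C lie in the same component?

From E we can reach A, B, C, D, E, which includes C.

Yes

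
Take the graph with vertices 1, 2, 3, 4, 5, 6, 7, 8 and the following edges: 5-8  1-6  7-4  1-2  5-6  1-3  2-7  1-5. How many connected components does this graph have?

1

Starting from 1 we can reach 1, 2, 3, 4, 5, 6, 7, 8. That is one component of size 8.
Total: 1 component.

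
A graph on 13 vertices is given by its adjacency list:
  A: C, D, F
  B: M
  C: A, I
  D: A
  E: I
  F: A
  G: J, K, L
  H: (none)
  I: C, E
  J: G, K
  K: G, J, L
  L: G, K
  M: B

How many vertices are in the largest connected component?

H is isolated — a component by itself.
Starting from B we can reach B, M. That is one component of size 2.
Starting from G we can reach G, J, K, L. That is one component of size 4.
Starting from A we can reach A, C, D, E, F, I. That is one component of size 6.
The largest has 6 vertices.

6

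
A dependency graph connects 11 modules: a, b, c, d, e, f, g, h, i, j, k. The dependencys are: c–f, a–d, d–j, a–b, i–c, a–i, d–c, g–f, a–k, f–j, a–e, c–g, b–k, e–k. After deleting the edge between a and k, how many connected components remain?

2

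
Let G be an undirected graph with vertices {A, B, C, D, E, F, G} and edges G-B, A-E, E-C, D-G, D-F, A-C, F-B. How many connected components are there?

Starting from A we can reach A, C, E. That is one component of size 3.
Starting from B we can reach B, D, F, G. That is one component of size 4.
Total: 2 components.

2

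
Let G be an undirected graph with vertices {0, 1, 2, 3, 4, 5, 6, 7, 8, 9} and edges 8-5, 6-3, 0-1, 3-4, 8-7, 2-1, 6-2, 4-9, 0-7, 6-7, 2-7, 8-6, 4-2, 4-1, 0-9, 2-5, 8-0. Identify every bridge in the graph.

The edges on the cycle 8-6-3-4-9-0-8 are not bridges since each lies on that cycle.
Every edge lies on some cycle, so there are no bridges.

none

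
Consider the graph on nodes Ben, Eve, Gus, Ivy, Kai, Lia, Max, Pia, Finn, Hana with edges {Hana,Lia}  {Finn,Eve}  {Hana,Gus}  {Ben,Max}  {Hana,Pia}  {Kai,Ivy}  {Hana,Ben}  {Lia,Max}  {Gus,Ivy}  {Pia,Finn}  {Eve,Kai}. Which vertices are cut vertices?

Hana

Removing Hana increases the component count from 1 to 2, so Hana is a cut vertex.
By contrast removing Gus leaves 1 component; it is not a cut vertex. No other vertex is a cut vertex either.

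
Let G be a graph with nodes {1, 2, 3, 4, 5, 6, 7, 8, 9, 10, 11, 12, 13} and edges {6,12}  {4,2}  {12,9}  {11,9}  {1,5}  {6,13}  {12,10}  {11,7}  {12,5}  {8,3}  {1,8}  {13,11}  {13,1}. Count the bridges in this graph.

5

The edges on the cycle 6-13-1-5-12-6 are not bridges since each lies on that cycle.
But removing 4—2 disconnects 4 from 2; removing 3—8 disconnects 3 from 8; removing 12—10 disconnects 12 from 10; removing 1—8 disconnects 1 from 8 — these are bridges.
In total 5 edges are bridges.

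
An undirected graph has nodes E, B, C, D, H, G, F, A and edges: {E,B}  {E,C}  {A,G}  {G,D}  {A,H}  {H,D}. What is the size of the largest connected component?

4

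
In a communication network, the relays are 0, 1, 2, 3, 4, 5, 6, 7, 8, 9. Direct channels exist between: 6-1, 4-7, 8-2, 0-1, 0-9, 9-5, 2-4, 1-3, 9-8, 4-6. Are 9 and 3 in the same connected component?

From 9 we can reach 0, 1, 2, 3, 4, 5, 6, 7, 8, 9, which includes 3.

Yes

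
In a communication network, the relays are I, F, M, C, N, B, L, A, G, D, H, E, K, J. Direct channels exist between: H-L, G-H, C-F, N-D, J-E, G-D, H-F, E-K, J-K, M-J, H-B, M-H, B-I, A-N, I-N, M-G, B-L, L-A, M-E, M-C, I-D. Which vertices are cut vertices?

Removing M increases the component count from 1 to 2, so M is a cut vertex.
By contrast removing I leaves 1 component; it is not a cut vertex. No other vertex is a cut vertex either.

M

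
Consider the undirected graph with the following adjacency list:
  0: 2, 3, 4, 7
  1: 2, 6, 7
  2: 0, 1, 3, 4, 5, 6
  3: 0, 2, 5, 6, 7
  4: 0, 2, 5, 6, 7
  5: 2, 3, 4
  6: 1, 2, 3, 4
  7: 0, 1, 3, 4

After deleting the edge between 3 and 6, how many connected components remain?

1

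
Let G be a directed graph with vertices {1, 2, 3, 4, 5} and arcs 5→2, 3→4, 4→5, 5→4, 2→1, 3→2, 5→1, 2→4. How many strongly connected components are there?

3

{2, 4, 5} are all mutually reachable — one SCC of size 3.
{3} is an SCC by itself.
{1} is an SCC by itself.
That gives 3 strongly connected components.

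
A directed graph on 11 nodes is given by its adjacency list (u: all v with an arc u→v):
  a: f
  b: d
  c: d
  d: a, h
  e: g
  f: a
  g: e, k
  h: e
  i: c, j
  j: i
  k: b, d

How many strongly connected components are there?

{b, d, e, g, h, k} are all mutually reachable — one SCC of size 6.
{i, j} are all mutually reachable — one SCC of size 2.
{a, f} are all mutually reachable — one SCC of size 2.
{c} is an SCC by itself.
That gives 4 strongly connected components.

4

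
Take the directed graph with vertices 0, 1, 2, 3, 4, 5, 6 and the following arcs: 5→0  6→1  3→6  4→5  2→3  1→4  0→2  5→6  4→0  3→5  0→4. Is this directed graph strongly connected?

From 4 we can reach every vertex (0, 1, 2, 3, 4, 5, 6), and every vertex can reach 4 (0, 1, 2, 3, 4, 5, 6). So the whole graph is one strongly connected component.

Yes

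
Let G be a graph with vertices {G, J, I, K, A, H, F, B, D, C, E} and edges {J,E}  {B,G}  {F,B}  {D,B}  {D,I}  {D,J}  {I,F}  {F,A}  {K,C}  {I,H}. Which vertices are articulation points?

Removing B increases the component count from 2 to 3, so B is a cut vertex.
Removing D increases the component count from 2 to 3, so D is a cut vertex.
Removing F increases the component count from 2 to 3, so F is a cut vertex.
Likewise I, J are cut vertices.
By contrast removing G leaves 2 components; it is not a cut vertex. No other vertex is a cut vertex either.

B, D, F, I, J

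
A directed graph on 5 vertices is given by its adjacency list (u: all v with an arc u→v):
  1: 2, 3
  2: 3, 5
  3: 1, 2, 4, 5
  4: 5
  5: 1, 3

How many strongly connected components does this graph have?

1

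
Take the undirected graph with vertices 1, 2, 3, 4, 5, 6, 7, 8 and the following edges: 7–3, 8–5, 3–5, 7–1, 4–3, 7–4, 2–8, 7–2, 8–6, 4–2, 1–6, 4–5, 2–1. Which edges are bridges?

none

The edges on the cycle 7-4-3-7 are not bridges since each lies on that cycle.
Every edge lies on some cycle, so there are no bridges.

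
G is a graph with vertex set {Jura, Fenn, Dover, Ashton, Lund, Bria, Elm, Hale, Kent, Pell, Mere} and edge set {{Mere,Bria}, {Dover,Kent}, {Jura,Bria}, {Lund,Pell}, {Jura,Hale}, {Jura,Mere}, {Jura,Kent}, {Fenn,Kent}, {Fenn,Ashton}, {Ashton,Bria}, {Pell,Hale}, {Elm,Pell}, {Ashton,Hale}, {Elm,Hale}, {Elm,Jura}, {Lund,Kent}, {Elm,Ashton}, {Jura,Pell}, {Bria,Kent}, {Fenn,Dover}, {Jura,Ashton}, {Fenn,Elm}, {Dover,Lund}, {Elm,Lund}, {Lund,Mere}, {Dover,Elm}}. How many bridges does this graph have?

The edges on the cycle Fenn-Dover-Elm-Jura-Ashton-Fenn are not bridges since each lies on that cycle.
Every edge lies on some cycle, so there are no bridges.

0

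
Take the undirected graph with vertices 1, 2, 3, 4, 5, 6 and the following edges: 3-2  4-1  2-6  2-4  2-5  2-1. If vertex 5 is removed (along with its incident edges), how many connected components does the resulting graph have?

1

With 5 gone, the remaining components are: {1, 2, 3, 4, 6}.
That is 1 component.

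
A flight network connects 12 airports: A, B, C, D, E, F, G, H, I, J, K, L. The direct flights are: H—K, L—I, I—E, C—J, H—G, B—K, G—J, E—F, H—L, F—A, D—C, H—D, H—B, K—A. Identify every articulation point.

H

Removing H increases the component count from 1 to 2, so H is a cut vertex.
By contrast removing B leaves 1 component; it is not a cut vertex. No other vertex is a cut vertex either.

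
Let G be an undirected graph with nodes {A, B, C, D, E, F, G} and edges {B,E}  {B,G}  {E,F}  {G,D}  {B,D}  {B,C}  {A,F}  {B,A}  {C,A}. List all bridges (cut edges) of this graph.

The edges on the cycle B-G-D-B are not bridges since each lies on that cycle.
Every edge lies on some cycle, so there are no bridges.

none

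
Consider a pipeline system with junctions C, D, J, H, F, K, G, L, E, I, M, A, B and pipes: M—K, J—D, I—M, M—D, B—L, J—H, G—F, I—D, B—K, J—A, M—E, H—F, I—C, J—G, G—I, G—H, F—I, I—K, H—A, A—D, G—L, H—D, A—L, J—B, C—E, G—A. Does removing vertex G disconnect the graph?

Deleting G leaves 1 component (was 1) (its neighbors A, F, H, I, J, L remain connected to each other), so G is not a cut vertex.

No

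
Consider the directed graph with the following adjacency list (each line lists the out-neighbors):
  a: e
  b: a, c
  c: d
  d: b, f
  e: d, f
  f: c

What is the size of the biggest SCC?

6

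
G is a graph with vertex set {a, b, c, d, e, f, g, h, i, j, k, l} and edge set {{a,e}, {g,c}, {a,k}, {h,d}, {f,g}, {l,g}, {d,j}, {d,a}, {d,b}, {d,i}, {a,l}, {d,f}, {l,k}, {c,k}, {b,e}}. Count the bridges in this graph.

3

The edges on the cycle a-l-k-a are not bridges since each lies on that cycle.
But removing j—d disconnects j from d; removing h—d disconnects h from d; removing i—d disconnects i from d — these are bridges.
That makes 3 bridges.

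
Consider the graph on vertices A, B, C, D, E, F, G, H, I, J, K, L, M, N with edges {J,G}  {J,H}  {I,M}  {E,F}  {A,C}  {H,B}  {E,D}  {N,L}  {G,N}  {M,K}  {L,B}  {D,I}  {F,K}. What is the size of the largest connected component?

6

Starting from A we can reach A, C. That is one component of size 2.
Starting from B we can reach B, G, H, J, L, N. That is one component of size 6.
Starting from D we can reach D, E, F, I, K, M. That is one component of size 6.
The largest has 6 vertices.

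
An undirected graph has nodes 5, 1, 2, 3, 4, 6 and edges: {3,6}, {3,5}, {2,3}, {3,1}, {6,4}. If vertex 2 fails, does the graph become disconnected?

No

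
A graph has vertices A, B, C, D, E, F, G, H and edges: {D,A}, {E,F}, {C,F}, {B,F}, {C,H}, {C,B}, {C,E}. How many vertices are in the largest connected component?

G is isolated — a component by itself.
Starting from A we can reach A, D. That is one component of size 2.
Starting from B we can reach B, C, E, F, H. That is one component of size 5.
The largest has 5 vertices.

5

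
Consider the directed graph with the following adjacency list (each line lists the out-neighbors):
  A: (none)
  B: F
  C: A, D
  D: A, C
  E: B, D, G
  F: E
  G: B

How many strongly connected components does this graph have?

3

{B, E, F, G} are all mutually reachable — one SCC of size 4.
{C, D} are all mutually reachable — one SCC of size 2.
{A} is an SCC by itself.
That gives 3 strongly connected components.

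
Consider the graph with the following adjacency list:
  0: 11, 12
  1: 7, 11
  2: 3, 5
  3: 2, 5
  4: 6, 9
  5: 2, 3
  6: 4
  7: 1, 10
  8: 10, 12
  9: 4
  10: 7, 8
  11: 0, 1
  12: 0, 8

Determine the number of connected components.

Starting from 4 we can reach 4, 6, 9. That is one component of size 3.
Starting from 2 we can reach 2, 3, 5. That is one component of size 3.
Starting from 0 we can reach 0, 1, 7, 8, 10, 11, 12. That is one component of size 7.
Total: 3 components.

3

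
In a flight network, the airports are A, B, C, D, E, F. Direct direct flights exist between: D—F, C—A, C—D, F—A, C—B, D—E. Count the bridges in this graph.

The edges on the cycle C-D-F-A-C are not bridges since each lies on that cycle.
But removing D—E disconnects D from E; removing C—B disconnects C from B — these are bridges.
That makes 2 bridges.

2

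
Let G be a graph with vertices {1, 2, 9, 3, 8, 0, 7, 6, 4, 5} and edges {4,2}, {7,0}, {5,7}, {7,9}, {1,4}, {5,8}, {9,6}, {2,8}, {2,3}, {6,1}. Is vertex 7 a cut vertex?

Deleting 7 raises the number of components from 1 to 2, so 7 is a cut vertex.

Yes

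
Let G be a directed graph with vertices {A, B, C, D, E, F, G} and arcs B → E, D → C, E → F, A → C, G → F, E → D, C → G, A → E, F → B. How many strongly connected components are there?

{B, C, D, E, F, G} are all mutually reachable — one SCC of size 6.
{A} is an SCC by itself.
That gives 2 strongly connected components.

2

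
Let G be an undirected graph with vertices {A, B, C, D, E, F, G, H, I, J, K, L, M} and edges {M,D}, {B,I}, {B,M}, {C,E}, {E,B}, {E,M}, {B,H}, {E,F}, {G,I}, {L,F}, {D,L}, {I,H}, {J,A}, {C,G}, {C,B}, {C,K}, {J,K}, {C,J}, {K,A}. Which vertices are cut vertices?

C

Removing C increases the component count from 1 to 2, so C is a cut vertex.
By contrast removing J leaves 1 component; it is not a cut vertex. No other vertex is a cut vertex either.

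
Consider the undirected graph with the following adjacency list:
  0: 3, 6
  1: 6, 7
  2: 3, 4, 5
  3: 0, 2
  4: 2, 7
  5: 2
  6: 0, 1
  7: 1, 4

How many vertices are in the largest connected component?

8

Starting from 0 we can reach 0, 1, 2, 3, 4, 5, 6, 7. That is one component of size 8.
The largest has 8 vertices.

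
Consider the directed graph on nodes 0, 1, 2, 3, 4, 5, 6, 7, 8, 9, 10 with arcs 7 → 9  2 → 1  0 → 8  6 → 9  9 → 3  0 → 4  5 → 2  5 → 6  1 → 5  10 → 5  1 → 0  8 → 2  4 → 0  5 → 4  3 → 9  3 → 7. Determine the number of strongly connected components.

4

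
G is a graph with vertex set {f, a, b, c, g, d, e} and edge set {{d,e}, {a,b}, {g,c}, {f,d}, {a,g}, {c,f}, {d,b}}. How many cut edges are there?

The edges on the cycle a-g-c-f-d-b-a are not bridges since each lies on that cycle.
But removing d-e disconnects d from e — this is a bridge.

1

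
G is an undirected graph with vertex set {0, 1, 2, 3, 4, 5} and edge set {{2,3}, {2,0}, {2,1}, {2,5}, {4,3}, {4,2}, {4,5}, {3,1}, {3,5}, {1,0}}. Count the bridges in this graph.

The edges on the cycle 2-3-1-0-2 are not bridges since each lies on that cycle.
Every edge lies on some cycle, so there are no bridges.

0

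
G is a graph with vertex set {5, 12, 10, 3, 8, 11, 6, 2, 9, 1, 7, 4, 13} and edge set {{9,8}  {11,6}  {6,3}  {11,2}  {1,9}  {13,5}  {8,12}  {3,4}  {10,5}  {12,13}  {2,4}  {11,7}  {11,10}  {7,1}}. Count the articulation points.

Removing 11 increases the component count from 1 to 2, so 11 is a cut vertex.
By contrast removing 6 leaves 1 component; it is not a cut vertex. No other vertex is a cut vertex either.

1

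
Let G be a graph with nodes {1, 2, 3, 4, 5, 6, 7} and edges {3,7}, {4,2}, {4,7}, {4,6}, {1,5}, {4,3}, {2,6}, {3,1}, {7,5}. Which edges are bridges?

none

The edges on the cycle 4-2-6-4 are not bridges since each lies on that cycle.
Every edge lies on some cycle, so there are no bridges.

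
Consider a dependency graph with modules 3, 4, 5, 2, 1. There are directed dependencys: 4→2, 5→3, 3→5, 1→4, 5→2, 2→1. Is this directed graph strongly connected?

There is no directed path from 2 to 5, so the graph is not strongly connected.

No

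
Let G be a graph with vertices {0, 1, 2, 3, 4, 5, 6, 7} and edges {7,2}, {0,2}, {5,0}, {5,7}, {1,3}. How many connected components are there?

6 is isolated — a component by itself.
4 is isolated — a component by itself.
Starting from 1 we can reach 1, 3. That is one component of size 2.
Starting from 0 we can reach 0, 2, 5, 7. That is one component of size 4.
Total: 4 components.

4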